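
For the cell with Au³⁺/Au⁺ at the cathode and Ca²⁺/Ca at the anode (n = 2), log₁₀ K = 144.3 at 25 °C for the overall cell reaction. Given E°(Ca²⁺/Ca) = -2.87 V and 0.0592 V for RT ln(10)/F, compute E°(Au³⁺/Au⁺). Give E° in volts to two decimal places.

E°cell = (0.0592/n)·log K = (0.0592/2)(144.3) = +4.271 V.
Since Au³⁺/Au⁺ is the cathode and Ca²⁺/Ca the anode, E°cell = E°(Au³⁺/Au⁺) − E°(Ca²⁺/Ca).
So E°(Au³⁺/Au⁺) = E°cell + E°(Ca²⁺/Ca) = +4.271 + (-2.87) = +1.40 V.

+1.40 V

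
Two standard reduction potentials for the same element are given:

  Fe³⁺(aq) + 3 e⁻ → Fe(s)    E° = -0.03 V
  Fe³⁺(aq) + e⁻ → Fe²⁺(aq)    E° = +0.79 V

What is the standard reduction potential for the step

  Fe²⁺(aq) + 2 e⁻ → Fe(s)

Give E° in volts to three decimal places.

-0.440 V

Sequential free energies add, so n₃E°₃ = n₁E°₁ + n₂E°₂.
With n₃ = 3, and the known step contributing 1×(+0.79) V, the unknown satisfies 2·E° = 3×(-0.03) − 1×(+0.79) = -0.880.
E° = -0.880 / 2 = -0.440 V.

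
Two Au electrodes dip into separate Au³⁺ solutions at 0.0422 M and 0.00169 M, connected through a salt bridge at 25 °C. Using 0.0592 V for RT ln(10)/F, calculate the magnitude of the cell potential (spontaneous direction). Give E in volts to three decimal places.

For a concentration cell E°cell = 0. The 0.0422 M side is the cathode (reduction is favoured where [Au³⁺] is higher).
With n = 3, E = −(0.0592/3) log([Au³⁺]ₐₙ/[Au³⁺]꜀ₐₜ) = −(0.0592/3) log(0.00169/0.0422) = −(0.0592/3)(-1.397) = +0.028 V.

+0.028 V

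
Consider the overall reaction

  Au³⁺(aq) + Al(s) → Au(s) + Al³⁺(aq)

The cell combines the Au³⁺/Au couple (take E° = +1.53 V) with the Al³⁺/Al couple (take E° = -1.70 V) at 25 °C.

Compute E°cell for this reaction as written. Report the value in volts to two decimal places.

+3.23 V

The Au³⁺/Au couple has the higher reduction potential, so it is the cathode; Al³⁺/Al is oxidised at the anode.
E°cell = E°(cathode) − E°(anode) = (+1.53) − (-1.70) = +3.23 V.
Since E°cell > 0, the reaction is spontaneous under standard conditions.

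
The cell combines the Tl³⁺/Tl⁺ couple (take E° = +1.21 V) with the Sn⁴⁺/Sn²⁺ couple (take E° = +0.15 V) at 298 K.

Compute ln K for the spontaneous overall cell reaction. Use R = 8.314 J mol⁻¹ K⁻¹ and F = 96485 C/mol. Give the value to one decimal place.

Cathode: Tl³⁺/Tl⁺; anode: Sn⁴⁺/Sn²⁺. E°cell = (+1.21) − (+0.15) = +1.06 V, with n = 2.
ΔG° = −nFE° = −RT ln K, so ln K = nFE°/(RT) = (2)(96485)(+1.06) / ((8.314)(298)) = 82.560.

82.6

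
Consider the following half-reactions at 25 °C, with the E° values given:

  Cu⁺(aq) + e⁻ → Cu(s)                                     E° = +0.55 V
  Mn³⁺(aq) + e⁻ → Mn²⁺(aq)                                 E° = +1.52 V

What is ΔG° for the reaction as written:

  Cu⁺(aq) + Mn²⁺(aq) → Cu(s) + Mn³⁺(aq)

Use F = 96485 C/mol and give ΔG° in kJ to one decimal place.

+93.6 kJ

As written, Cu⁺/Cu is reduced (cathode) and Mn³⁺/Mn²⁺ is oxidised (anode), so E°cell = (+0.55) − (+1.52) = -0.97 V.
Balancing electrons gives n = 1.
ΔG° = −nFE° = −(1)(96485)(-0.97) = 93,590 J = +93.6 kJ.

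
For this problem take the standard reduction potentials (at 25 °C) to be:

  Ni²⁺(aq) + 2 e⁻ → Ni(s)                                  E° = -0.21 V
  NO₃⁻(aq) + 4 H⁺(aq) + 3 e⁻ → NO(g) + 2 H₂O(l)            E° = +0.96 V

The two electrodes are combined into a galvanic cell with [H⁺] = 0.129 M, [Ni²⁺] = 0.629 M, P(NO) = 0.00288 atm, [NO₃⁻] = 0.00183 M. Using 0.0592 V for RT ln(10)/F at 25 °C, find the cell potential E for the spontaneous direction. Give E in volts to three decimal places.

+1.102 V

NO₃⁻/NO is the cathode (higher E°), Ni²⁺/Ni the anode: E°cell = +0.96 − (-0.21) = +1.17 V, n = 6.
Overall: 2 NO₃⁻(aq) + 8 H⁺(aq) + 3 Ni(s) → 2 NO(g) + 4 H₂O(l) + 3 Ni²⁺(aq)
Q = P(NO)^2·[Ni²⁺]^3 / ([NO₃⁻]^2·[H⁺]^8); log Q = 6.905.
E = E° − (0.0592/n) log Q = +1.17 − (0.0592/6)(6.905) = +1.102 V.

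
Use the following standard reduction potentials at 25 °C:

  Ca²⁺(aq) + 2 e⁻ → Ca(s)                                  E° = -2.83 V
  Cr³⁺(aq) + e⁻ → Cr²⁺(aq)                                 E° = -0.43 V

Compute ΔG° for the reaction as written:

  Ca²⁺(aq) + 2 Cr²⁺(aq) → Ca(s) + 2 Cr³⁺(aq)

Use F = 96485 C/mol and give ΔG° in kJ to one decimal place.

As written, Ca²⁺/Ca is reduced (cathode) and Cr³⁺/Cr²⁺ is oxidised (anode), so E°cell = (-2.83) − (-0.43) = -2.40 V.
Balancing electrons gives n = 2.
ΔG° = −nFE° = −(2)(96485)(-2.40) = 463,128 J = +463.1 kJ.

+463.1 kJ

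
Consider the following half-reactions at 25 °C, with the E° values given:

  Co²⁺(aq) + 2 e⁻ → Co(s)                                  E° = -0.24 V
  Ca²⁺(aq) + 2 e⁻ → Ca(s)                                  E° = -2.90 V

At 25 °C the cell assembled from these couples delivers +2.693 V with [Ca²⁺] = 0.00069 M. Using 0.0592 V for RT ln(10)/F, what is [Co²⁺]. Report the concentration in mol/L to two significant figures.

Co²⁺/Co is the cathode, Ca²⁺/Ca the anode: E°cell = +2.66 V, n = 2.
Overall reaction: Co²⁺(aq) + Ca(s) → Co(s) + Ca²⁺(aq); Q = [Ca²⁺]^1/[Co²⁺]^1.
From E = E° − (0.0592/n) log Q: log Q = (E° − E)·n/0.0592 = (+2.66 − (+2.693))·2/0.0592 = -1.1149.
So 1·log[Co²⁺] = 1·log(0.00069) − log Q = -3.1612 − (-1.1149) = -2.0463; [Co²⁺] = 10^(-2.0463) ≈ 0.0090 M.

0.0090 M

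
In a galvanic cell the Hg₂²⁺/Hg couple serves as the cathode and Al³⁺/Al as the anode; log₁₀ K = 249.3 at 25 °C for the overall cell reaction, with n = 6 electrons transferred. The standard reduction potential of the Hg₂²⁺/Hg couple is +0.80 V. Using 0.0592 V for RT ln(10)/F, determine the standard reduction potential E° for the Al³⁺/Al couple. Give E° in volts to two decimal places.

E°cell = (0.0592/n)·log K = (0.0592/6)(249.3) = +2.460 V.
Since Hg₂²⁺/Hg is the cathode and Al³⁺/Al the anode, E°cell = E°(Hg₂²⁺/Hg) − E°(Al³⁺/Al).
So E°(Al³⁺/Al) = E°(Hg₂²⁺/Hg) − E°cell = (+0.80) − (+2.460) = -1.66 V.

-1.66 V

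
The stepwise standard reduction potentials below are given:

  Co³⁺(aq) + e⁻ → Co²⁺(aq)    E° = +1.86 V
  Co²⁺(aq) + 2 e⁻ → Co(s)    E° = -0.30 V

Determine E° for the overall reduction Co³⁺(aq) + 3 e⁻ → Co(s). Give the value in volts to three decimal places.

Adding the free-energy changes (−nFE°) of the two steps gives −n₃FE°₃ = −n₁FE°₁ − n₂FE°₂.
E°₃ = (1×+1.86 + 2×-0.30) / 3 = (+1.260) / 3 = +0.420 V.
E° values themselves are not directly additive — weighting by electron count is essential.

+0.420 V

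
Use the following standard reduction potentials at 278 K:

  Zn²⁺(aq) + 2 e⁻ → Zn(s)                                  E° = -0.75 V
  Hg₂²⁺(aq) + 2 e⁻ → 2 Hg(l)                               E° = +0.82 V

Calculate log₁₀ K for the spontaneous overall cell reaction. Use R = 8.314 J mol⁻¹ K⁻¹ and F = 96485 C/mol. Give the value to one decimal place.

Cathode: Hg₂²⁺/Hg; anode: Zn²⁺/Zn. E°cell = (+0.82) − (-0.75) = +1.57 V, with n = 2.
ΔG° = −nFE° = −RT ln K, so ln K = nFE°/(RT) = (2)(96485)(+1.57) / ((8.314)(278)) = 131.079.
log₁₀ K = 131.079 / ln 10 = 56.9.

56.9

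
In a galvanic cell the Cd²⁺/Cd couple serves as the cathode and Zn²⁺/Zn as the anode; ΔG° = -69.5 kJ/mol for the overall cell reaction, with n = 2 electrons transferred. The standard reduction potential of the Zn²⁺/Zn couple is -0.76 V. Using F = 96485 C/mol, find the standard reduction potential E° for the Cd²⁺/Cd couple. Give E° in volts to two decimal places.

-0.40 V

E°cell = −ΔG°/(nF) = −(-69.5×10³)/((2)(96485)) = +0.360 V.
Since Cd²⁺/Cd is the cathode and Zn²⁺/Zn the anode, E°cell = E°(Cd²⁺/Cd) − E°(Zn²⁺/Zn).
So E°(Cd²⁺/Cd) = E°cell + E°(Zn²⁺/Zn) = +0.360 + (-0.76) = -0.40 V.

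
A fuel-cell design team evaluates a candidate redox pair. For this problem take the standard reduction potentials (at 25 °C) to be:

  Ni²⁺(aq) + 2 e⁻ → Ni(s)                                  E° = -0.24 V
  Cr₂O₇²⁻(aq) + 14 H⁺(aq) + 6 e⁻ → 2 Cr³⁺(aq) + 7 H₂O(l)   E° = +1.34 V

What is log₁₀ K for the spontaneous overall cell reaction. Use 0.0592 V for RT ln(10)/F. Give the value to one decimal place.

Cathode: Cr₂O₇²⁻/Cr³⁺; anode: Ni²⁺/Ni. E°cell = +1.58 V, n = 6.
log K = nE°cell / 0.0592 = (6)(+1.58) / 0.0592 = 160.1.

160.1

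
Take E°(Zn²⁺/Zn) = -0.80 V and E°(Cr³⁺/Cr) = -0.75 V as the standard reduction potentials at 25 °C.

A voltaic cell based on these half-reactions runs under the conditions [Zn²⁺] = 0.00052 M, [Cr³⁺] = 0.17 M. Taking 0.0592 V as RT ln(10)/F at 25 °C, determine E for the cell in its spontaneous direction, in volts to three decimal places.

+0.132 V

Cr³⁺/Cr is the cathode (higher E°), Zn²⁺/Zn the anode: E°cell = -0.75 − (-0.80) = +0.05 V, n = 6.
Overall: 2 Cr³⁺(aq) + 3 Zn(s) → 2 Cr(s) + 3 Zn²⁺(aq)
Q = [Zn²⁺]^3 / ([Cr³⁺]^2); log Q = -8.313.
E = E° − (0.0592/n) log Q = +0.05 − (0.0592/6)(-8.313) = +0.132 V.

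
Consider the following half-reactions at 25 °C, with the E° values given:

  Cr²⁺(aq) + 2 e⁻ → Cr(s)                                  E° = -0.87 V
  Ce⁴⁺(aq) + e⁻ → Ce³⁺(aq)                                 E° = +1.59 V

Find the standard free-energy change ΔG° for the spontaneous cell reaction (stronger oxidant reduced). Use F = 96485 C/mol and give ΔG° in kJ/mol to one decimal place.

Ce⁴⁺/Ce³⁺ (E° = +1.59 V) is the cathode; Cr²⁺/Cr (E° = -0.87 V) is the anode, so E°cell = +2.46 V.
Balancing electrons gives n = 2 (lcm of 1 and 2).
ΔG° = −nFE° = −(2)(96485)(+2.46) = -474,706 J = -474.7 kJ/mol.

-474.7 kJ/mol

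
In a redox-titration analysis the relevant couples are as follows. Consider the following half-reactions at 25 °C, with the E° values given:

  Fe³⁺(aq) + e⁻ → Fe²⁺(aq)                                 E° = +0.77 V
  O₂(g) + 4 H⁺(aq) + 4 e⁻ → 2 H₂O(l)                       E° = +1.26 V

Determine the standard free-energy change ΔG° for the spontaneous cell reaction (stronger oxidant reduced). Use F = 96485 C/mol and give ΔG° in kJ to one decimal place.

O₂/H₂O (E° = +1.26 V) is the cathode; Fe³⁺/Fe²⁺ (E° = +0.77 V) is the anode, so E°cell = +0.49 V.
Balancing electrons gives n = 4 (lcm of 4 and 1).
ΔG° = −nFE° = −(4)(96485)(+0.49) = -189,111 J = -189.1 kJ.

-189.1 kJ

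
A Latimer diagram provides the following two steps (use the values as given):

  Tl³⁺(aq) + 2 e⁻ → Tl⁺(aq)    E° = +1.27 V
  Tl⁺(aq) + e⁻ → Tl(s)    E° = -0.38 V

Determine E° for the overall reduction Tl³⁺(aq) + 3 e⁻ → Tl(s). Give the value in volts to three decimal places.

+0.720 V

Since ΔG° = −nFE° is additive over sequential reductions, n₃E°₃ = n₁E°₁ + n₂E°₂.
E°₃ = (2×+1.27 + 1×-0.38) / 3 = (+2.160) / 3 = +0.720 V.
E° values themselves are not directly additive — weighting by electron count is essential.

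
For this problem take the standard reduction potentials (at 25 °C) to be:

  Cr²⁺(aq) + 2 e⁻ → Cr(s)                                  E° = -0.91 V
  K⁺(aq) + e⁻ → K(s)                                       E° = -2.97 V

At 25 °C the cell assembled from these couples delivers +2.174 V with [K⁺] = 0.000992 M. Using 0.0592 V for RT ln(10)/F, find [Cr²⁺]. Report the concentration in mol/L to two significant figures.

0.0070 M

Cr²⁺/Cr is the cathode, K⁺/K the anode: E°cell = +2.06 V, n = 2.
Overall reaction: Cr²⁺(aq) + 2 K(s) → Cr(s) + 2 K⁺(aq); Q = [K⁺]^2/[Cr²⁺]^1.
From E = E° − (0.0592/n) log Q: log Q = (E° − E)·n/0.0592 = (+2.06 − (+2.174))·2/0.0592 = -3.8514.
So 1·log[Cr²⁺] = 2·log(0.000992) − log Q = -6.0070 − (-3.8514) = -2.1556; [Cr²⁺] = 10^(-2.1556) ≈ 0.0070 M.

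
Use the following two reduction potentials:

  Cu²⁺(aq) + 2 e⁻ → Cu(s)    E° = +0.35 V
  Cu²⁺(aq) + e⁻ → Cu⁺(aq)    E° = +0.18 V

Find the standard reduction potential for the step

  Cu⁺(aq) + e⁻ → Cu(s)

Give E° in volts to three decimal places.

+0.520 V

Sequential free energies add, so n₃E°₃ = n₁E°₁ + n₂E°₂.
With n₃ = 2, and the known step contributing 1×(+0.18) V, the unknown satisfies 1·E° = 2×(+0.35) − 1×(+0.18) = +0.520.
E° = +0.520 / 1 = +0.520 V.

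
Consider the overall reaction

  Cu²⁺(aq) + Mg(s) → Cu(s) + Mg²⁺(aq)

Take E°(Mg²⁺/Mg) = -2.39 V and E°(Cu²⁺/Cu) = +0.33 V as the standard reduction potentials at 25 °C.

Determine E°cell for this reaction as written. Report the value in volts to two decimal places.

The Cu²⁺/Cu couple has the higher reduction potential, so it is the cathode; Mg²⁺/Mg is oxidised at the anode.
E°cell = E°(cathode) − E°(anode) = (+0.33) − (-2.39) = +2.72 V.

+2.72 V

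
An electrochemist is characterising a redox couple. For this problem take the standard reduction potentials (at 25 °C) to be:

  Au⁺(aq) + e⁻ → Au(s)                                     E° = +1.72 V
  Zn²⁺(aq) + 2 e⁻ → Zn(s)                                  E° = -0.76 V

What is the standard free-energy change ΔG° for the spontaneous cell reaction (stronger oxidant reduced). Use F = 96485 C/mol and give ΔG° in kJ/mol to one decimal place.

Au⁺/Au (E° = +1.72 V) is the cathode; Zn²⁺/Zn (E° = -0.76 V) is the anode, so E°cell = +2.48 V.
Balancing electrons gives n = 2 (lcm of 1 and 2).
ΔG° = −nFE° = −(2)(96485)(+2.48) = -478,566 J = -478.6 kJ/mol.

-478.6 kJ/mol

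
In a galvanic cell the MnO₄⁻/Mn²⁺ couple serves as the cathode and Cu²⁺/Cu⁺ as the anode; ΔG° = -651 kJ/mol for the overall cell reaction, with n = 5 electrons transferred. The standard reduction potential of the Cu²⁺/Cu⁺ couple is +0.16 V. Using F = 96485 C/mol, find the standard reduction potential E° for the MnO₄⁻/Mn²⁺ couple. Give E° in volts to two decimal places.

+1.51 V

E°cell = −ΔG°/(nF) = −(-651×10³)/((5)(96485)) = +1.349 V.
Since MnO₄⁻/Mn²⁺ is the cathode and Cu²⁺/Cu⁺ the anode, E°cell = E°(MnO₄⁻/Mn²⁺) − E°(Cu²⁺/Cu⁺).
So E°(MnO₄⁻/Mn²⁺) = E°cell + E°(Cu²⁺/Cu⁺) = +1.349 + (+0.16) = +1.51 V.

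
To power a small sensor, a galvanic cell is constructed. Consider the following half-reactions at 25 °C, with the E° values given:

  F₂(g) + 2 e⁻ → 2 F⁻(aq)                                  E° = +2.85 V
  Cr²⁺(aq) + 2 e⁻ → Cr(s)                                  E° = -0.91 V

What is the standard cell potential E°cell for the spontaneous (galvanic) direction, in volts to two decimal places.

+3.76 V

The F₂/F⁻ couple has the higher reduction potential, so it is the cathode; Cr²⁺/Cr is oxidised at the anode.
E°cell = E°(cathode) − E°(anode) = (+2.85) − (-0.91) = +3.76 V.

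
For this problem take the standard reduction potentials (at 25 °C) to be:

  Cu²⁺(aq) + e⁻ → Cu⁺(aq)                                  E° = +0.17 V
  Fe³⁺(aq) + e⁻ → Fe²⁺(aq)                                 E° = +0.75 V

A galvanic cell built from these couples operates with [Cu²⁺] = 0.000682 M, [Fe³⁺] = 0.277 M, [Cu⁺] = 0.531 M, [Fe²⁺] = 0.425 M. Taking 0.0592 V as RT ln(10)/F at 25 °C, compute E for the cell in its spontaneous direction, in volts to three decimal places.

+0.740 V

Fe³⁺/Fe²⁺ is the cathode (higher E°), Cu²⁺/Cu⁺ the anode: E°cell = +0.75 − (+0.17) = +0.58 V, n = 1.
Overall: Fe³⁺(aq) + Cu⁺(aq) → Fe²⁺(aq) + Cu²⁺(aq)
Q = [Fe²⁺]·[Cu²⁺] / ([Fe³⁺]·[Cu⁺]); log Q = -2.705.
E = E° − (0.0592/n) log Q = +0.58 − (0.0592/1)(-2.705) = +0.740 V.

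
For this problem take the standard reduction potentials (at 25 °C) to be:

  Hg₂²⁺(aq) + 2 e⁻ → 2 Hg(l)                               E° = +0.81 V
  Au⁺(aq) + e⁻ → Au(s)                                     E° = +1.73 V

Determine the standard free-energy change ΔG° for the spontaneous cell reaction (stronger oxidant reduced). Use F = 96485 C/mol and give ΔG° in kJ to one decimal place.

Au⁺/Au (E° = +1.73 V) is the cathode; Hg₂²⁺/Hg (E° = +0.81 V) is the anode, so E°cell = +0.92 V.
Balancing electrons gives n = 2 (lcm of 1 and 2).
ΔG° = −nFE° = −(2)(96485)(+0.92) = -177,532 J = -177.5 kJ.

-177.5 kJ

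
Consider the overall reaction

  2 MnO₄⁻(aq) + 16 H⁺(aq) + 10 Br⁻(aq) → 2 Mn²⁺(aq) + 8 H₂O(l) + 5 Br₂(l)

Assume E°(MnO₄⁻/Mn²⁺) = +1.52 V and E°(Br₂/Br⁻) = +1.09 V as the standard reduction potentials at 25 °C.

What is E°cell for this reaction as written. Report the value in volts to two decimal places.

The MnO₄⁻/Mn²⁺ couple has the higher reduction potential, so it is the cathode; Br₂/Br⁻ is oxidised at the anode.
E°cell = E°(cathode) − E°(anode) = (+1.52) − (+1.09) = +0.43 V.
Since E°cell > 0, the reaction is spontaneous under standard conditions.

+0.43 V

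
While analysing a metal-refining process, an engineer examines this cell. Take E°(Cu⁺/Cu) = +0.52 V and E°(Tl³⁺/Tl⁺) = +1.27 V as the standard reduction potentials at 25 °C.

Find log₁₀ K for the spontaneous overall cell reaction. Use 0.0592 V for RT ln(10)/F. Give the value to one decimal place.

25.3

Cathode: Tl³⁺/Tl⁺; anode: Cu⁺/Cu. E°cell = +0.75 V, n = 2.
log K = nE°cell / 0.0592 = (2)(+0.75) / 0.0592 = 25.3.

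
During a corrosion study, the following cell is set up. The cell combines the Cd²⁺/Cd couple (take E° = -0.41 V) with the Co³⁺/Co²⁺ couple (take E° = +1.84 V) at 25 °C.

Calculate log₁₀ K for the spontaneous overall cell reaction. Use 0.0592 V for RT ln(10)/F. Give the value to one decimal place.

76.0

Cathode: Co³⁺/Co²⁺; anode: Cd²⁺/Cd. E°cell = +2.25 V, n = 2.
log K = nE°cell / 0.0592 = (2)(+2.25) / 0.0592 = 76.0.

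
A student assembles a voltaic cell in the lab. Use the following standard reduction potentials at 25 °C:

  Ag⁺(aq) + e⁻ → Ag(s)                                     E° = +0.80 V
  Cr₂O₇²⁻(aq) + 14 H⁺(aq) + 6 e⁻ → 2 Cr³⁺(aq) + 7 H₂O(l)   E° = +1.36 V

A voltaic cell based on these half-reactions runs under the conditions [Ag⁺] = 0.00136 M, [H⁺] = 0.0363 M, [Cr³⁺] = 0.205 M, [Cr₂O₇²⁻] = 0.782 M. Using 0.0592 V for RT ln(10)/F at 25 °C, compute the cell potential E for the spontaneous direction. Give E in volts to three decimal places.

+0.543 V

Cr₂O₇²⁻/Cr³⁺ is the cathode (higher E°), Ag⁺/Ag the anode: E°cell = +1.36 − (+0.80) = +0.56 V, n = 6.
Overall: Cr₂O₇²⁻(aq) + 14 H⁺(aq) + 6 Ag(s) → 2 Cr³⁺(aq) + 7 H₂O(l) + 6 Ag⁺(aq)
Q = [Cr³⁺]^2·[Ag⁺]^6 / ([Cr₂O₇²⁻]·[H⁺]^14); log Q = 1.693.
E = E° − (0.0592/n) log Q = +0.56 − (0.0592/6)(1.693) = +0.543 V.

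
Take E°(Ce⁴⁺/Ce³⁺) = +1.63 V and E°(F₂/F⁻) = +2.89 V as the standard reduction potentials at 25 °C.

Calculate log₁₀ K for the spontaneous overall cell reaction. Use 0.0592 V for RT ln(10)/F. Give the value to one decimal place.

Cathode: F₂/F⁻; anode: Ce⁴⁺/Ce³⁺. E°cell = +1.26 V, n = 2.
log K = nE°cell / 0.0592 = (2)(+1.26) / 0.0592 = 42.6.

42.6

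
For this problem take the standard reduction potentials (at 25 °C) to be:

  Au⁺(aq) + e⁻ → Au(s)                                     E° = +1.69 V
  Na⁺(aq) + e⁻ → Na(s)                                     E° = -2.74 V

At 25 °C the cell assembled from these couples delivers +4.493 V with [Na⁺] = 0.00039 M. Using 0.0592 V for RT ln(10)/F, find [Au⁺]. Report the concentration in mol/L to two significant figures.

Au⁺/Au is the cathode, Na⁺/Na the anode: E°cell = +4.43 V, n = 1.
Overall reaction: Au⁺(aq) + Na(s) → Au(s) + Na⁺(aq); Q = [Na⁺]^1/[Au⁺]^1.
From E = E° − (0.0592/n) log Q: log Q = (E° − E)·n/0.0592 = (+4.43 − (+4.493))·1/0.0592 = -1.0642.
So 1·log[Au⁺] = 1·log(0.00039) − log Q = -3.4089 − (-1.0642) = -2.3447; [Au⁺] = 10^(-2.3447) ≈ 0.0045 M.

0.0045 M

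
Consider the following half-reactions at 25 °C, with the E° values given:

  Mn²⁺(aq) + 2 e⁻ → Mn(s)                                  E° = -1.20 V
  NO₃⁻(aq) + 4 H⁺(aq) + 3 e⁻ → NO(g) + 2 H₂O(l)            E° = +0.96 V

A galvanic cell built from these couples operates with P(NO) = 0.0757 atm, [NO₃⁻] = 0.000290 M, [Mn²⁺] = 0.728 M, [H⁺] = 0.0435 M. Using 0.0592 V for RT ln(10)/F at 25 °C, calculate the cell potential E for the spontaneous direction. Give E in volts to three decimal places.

NO₃⁻/NO is the cathode (higher E°), Mn²⁺/Mn the anode: E°cell = +0.96 − (-1.20) = +2.16 V, n = 6.
Overall: 2 NO₃⁻(aq) + 8 H⁺(aq) + 3 Mn(s) → 2 NO(g) + 4 H₂O(l) + 3 Mn²⁺(aq)
Q = P(NO)^2·[Mn²⁺]^3 / ([NO₃⁻]^2·[H⁺]^8); log Q = 15.312.
E = E° − (0.0592/n) log Q = +2.16 − (0.0592/6)(15.312) = +2.009 V.

+2.009 V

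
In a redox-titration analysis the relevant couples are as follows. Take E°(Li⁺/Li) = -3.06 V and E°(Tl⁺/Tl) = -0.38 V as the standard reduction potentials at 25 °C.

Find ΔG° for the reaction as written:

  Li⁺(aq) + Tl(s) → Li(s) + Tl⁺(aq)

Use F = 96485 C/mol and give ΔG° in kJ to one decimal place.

As written, Li⁺/Li is reduced (cathode) and Tl⁺/Tl is oxidised (anode), so E°cell = (-3.06) − (-0.38) = -2.68 V.
Balancing electrons gives n = 1.
ΔG° = −nFE° = −(1)(96485)(-2.68) = 258,580 J = +258.6 kJ.

+258.6 kJ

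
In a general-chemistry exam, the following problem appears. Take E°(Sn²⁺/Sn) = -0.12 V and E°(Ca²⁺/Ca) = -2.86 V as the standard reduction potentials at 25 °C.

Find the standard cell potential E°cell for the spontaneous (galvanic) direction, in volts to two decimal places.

+2.74 V

The Sn²⁺/Sn couple has the higher reduction potential, so it is the cathode; Ca²⁺/Ca is oxidised at the anode.
E°cell = E°(cathode) − E°(anode) = (-0.12) − (-2.86) = +2.74 V.
Since E°cell > 0, the reaction is spontaneous under standard conditions.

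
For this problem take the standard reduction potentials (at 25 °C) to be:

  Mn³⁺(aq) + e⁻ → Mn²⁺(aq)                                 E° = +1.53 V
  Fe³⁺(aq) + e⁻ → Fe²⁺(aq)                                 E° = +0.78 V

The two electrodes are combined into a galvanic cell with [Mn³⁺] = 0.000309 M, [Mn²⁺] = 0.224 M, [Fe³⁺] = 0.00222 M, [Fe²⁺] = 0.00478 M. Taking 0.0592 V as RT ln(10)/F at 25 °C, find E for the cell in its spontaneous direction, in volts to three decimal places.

Mn³⁺/Mn²⁺ is the cathode (higher E°), Fe³⁺/Fe²⁺ the anode: E°cell = +1.53 − (+0.78) = +0.75 V, n = 1.
Overall: Mn³⁺(aq) + Fe²⁺(aq) → Mn²⁺(aq) + Fe³⁺(aq)
Q = [Mn²⁺]·[Fe³⁺] / ([Mn³⁺]·[Fe²⁺]); log Q = 2.527.
E = E° − (0.0592/n) log Q = +0.75 − (0.0592/1)(2.527) = +0.600 V.

+0.600 V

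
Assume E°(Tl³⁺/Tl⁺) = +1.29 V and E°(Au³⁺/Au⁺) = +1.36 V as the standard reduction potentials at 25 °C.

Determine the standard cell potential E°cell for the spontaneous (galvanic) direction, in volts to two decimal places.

+0.07 V

The Au³⁺/Au⁺ couple has the higher reduction potential, so it is the cathode; Tl³⁺/Tl⁺ is oxidised at the anode.
E°cell = E°(cathode) − E°(anode) = (+1.36) − (+1.29) = +0.07 V.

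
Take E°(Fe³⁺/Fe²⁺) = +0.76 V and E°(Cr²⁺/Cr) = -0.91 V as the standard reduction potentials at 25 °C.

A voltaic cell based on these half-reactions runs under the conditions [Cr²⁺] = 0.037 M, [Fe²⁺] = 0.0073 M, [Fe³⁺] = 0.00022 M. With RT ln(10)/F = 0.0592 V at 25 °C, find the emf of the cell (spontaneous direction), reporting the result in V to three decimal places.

Fe³⁺/Fe²⁺ is the cathode (higher E°), Cr²⁺/Cr the anode: E°cell = +0.76 − (-0.91) = +1.67 V, n = 2.
Overall: 2 Fe³⁺(aq) + Cr(s) → 2 Fe²⁺(aq) + Cr²⁺(aq)
Q = [Fe²⁺]^2·[Cr²⁺] / ([Fe³⁺]^2); log Q = 1.610.
E = E° − (0.0592/n) log Q = +1.67 − (0.0592/2)(1.610) = +1.622 V.

+1.622 V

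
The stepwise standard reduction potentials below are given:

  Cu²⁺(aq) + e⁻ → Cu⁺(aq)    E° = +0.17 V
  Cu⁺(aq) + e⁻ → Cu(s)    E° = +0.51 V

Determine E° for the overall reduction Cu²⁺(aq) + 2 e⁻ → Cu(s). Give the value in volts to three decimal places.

+0.340 V

Standard free energies of sequential steps add: ΔG°₃ = ΔG°₁ + ΔG°₂, so n₃E°₃ = n₁E°₁ + n₂E°₂.
E°₃ = (1×+0.17 + 1×+0.51) / 2 = (+0.680) / 2 = +0.340 V.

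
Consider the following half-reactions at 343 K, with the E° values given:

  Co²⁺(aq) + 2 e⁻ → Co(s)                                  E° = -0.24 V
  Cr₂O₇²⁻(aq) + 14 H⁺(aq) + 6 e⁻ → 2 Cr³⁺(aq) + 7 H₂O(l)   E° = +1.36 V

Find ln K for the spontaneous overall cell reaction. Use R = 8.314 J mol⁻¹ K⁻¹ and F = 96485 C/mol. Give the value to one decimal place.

Cathode: Cr₂O₇²⁻/Cr³⁺; anode: Co²⁺/Co. E°cell = (+1.36) − (-0.24) = +1.60 V, with n = 6.
ΔG° = −nFE° = −RT ln K, so ln K = nFE°/(RT) = (6)(96485)(+1.60) / ((8.314)(343)) = 324.808.

324.8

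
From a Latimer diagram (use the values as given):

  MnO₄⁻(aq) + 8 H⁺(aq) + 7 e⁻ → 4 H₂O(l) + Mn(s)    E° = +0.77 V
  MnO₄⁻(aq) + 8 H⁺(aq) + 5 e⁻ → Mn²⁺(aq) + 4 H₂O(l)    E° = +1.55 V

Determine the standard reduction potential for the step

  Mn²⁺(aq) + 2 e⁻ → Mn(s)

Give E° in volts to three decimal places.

-1.180 V

Sequential free energies add, so n₃E°₃ = n₁E°₁ + n₂E°₂.
With n₃ = 7, and the known step contributing 5×(+1.55) V, the unknown satisfies 2·E° = 7×(+0.77) − 5×(+1.55) = -2.360.
E° = -2.360 / 2 = -1.180 V.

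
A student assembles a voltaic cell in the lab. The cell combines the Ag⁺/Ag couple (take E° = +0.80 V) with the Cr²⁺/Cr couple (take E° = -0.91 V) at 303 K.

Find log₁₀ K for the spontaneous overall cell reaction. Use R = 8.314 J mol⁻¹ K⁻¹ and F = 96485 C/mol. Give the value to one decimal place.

56.9

Cathode: Ag⁺/Ag; anode: Cr²⁺/Cr. E°cell = (+0.80) − (-0.91) = +1.71 V, with n = 2.
ΔG° = −nFE° = −RT ln K, so ln K = nFE°/(RT) = (2)(96485)(+1.71) / ((8.314)(303)) = 130.989.
log₁₀ K = 130.989 / ln 10 = 56.9.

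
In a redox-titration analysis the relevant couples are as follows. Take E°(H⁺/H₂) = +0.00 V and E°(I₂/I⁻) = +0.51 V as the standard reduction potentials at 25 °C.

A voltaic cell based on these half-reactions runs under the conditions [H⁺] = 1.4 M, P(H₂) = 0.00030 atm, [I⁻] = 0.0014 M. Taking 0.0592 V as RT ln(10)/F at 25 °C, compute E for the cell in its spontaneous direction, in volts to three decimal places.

+0.566 V

I₂/I⁻ is the cathode (higher E°), H⁺/H₂ the anode: E°cell = +0.51 − (+0.00) = +0.51 V, n = 2.
Overall: I₂(s) + H₂(g) → 2 I⁻(aq) + 2 H⁺(aq)
Q = [I⁻]^2·[H⁺]^2 / (P(H₂)); log Q = -1.893.
E = E° − (0.0592/n) log Q = +0.51 − (0.0592/2)(-1.893) = +0.566 V.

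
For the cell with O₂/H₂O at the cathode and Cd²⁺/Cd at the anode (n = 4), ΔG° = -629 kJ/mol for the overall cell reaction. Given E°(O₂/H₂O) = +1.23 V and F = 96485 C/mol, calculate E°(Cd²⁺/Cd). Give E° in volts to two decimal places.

-0.40 V

E°cell = −ΔG°/(nF) = −(-629×10³)/((4)(96485)) = +1.630 V.
Since O₂/H₂O is the cathode and Cd²⁺/Cd the anode, E°cell = E°(O₂/H₂O) − E°(Cd²⁺/Cd).
So E°(Cd²⁺/Cd) = E°(O₂/H₂O) − E°cell = (+1.23) − (+1.630) = -0.40 V.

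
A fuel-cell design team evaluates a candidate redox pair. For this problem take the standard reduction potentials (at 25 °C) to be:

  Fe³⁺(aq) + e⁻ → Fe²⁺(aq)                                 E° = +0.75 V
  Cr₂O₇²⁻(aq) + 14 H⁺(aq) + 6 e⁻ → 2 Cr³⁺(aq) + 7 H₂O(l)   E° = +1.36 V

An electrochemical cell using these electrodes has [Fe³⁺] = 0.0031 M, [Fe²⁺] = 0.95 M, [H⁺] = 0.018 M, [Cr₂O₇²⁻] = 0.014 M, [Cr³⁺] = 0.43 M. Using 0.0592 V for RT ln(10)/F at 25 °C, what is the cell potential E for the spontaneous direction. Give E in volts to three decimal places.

+0.505 V

Cr₂O₇²⁻/Cr³⁺ is the cathode (higher E°), Fe³⁺/Fe²⁺ the anode: E°cell = +1.36 − (+0.75) = +0.61 V, n = 6.
Overall: Cr₂O₇²⁻(aq) + 14 H⁺(aq) + 6 Fe²⁺(aq) → 2 Cr³⁺(aq) + 7 H₂O(l) + 6 Fe³⁺(aq)
Q = [Cr³⁺]^2·[Fe³⁺]^6 / ([Cr₂O₇²⁻]·[H⁺]^14·[Fe²⁺]^6); log Q = 10.629.
E = E° − (0.0592/n) log Q = +0.61 − (0.0592/6)(10.629) = +0.505 V.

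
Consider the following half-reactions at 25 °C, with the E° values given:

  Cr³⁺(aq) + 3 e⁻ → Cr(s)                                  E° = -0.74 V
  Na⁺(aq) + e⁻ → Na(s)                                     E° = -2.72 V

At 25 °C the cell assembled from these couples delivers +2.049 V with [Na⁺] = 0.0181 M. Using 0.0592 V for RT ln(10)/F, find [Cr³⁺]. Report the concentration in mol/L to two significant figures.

0.019 M

Cr³⁺/Cr is the cathode, Na⁺/Na the anode: E°cell = +1.98 V, n = 3.
Overall reaction: Cr³⁺(aq) + 3 Na(s) → Cr(s) + 3 Na⁺(aq); Q = [Na⁺]^3/[Cr³⁺]^1.
From E = E° − (0.0592/n) log Q: log Q = (E° − E)·n/0.0592 = (+1.98 − (+2.049))·3/0.0592 = -3.4966.
So 1·log[Cr³⁺] = 3·log(0.0181) − log Q = -5.2270 − (-3.4966) = -1.7304; [Cr³⁺] = 10^(-1.7304) ≈ 0.019 M.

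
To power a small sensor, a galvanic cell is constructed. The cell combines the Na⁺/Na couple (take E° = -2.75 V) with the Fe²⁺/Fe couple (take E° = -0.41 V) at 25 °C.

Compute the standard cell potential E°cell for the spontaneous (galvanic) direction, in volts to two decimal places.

The Fe²⁺/Fe couple has the higher reduction potential, so it is the cathode; Na⁺/Na is oxidised at the anode.
E°cell = E°(cathode) − E°(anode) = (-0.41) − (-2.75) = +2.34 V.

+2.34 V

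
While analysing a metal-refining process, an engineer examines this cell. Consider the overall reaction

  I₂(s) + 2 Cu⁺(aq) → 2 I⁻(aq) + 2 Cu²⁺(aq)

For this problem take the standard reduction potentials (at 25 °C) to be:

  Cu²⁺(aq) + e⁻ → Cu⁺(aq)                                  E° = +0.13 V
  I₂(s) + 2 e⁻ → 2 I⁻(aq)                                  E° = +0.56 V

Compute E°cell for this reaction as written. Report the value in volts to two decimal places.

The I₂/I⁻ couple has the higher reduction potential, so it is the cathode; Cu²⁺/Cu⁺ is oxidised at the anode.
E°cell = E°(cathode) − E°(anode) = (+0.56) − (+0.13) = +0.43 V.

+0.43 V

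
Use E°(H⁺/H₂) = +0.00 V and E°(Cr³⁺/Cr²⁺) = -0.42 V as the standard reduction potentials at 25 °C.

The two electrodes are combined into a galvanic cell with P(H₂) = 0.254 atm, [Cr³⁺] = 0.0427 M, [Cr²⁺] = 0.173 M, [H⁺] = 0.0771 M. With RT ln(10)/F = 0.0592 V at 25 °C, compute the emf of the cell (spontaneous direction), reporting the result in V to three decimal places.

H⁺/H₂ is the cathode (higher E°), Cr³⁺/Cr²⁺ the anode: E°cell = +0.00 − (-0.42) = +0.42 V, n = 2.
Overall: 2 H⁺(aq) + 2 Cr²⁺(aq) → H₂(g) + 2 Cr³⁺(aq)
Q = P(H₂)·[Cr³⁺]^2 / ([H⁺]^2·[Cr²⁺]^2); log Q = 0.415.
E = E° − (0.0592/n) log Q = +0.42 − (0.0592/2)(0.415) = +0.408 V.

+0.408 V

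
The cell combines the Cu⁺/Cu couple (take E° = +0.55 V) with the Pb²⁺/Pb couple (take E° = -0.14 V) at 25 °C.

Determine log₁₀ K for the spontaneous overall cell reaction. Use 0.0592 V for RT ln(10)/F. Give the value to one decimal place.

23.3

Cathode: Cu⁺/Cu; anode: Pb²⁺/Pb. E°cell = +0.69 V, n = 2.
log K = nE°cell / 0.0592 = (2)(+0.69) / 0.0592 = 23.3.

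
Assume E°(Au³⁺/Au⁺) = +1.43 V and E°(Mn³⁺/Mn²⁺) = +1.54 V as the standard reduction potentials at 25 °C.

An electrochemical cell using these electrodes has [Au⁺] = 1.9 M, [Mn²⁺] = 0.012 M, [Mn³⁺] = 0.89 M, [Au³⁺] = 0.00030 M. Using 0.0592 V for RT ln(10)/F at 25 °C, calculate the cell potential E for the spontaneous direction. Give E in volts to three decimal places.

+0.333 V

Mn³⁺/Mn²⁺ is the cathode (higher E°), Au³⁺/Au⁺ the anode: E°cell = +1.54 − (+1.43) = +0.11 V, n = 2.
Overall: 2 Mn³⁺(aq) + Au⁺(aq) → 2 Mn²⁺(aq) + Au³⁺(aq)
Q = [Mn²⁺]^2·[Au³⁺] / ([Mn³⁺]^2·[Au⁺]); log Q = -7.542.
E = E° − (0.0592/n) log Q = +0.11 − (0.0592/2)(-7.542) = +0.333 V.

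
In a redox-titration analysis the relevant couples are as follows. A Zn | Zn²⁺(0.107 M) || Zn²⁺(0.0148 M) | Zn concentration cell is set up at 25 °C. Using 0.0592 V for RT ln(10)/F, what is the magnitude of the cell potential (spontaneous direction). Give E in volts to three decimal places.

+0.025 V

For a concentration cell E°cell = 0. The 0.107 M side is the cathode (reduction is favoured where [Zn²⁺] is higher).
With n = 2, E = −(0.0592/2) log([Zn²⁺]ₐₙ/[Zn²⁺]꜀ₐₜ) = −(0.0592/2) log(0.0148/0.107) = −(0.0592/2)(-0.859) = +0.025 V.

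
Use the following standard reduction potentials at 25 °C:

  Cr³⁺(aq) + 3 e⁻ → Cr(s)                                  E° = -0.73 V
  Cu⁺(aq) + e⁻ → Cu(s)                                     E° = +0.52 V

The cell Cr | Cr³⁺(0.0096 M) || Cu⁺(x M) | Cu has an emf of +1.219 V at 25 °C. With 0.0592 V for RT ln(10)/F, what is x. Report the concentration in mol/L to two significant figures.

Cu⁺/Cu is the cathode, Cr³⁺/Cr the anode: E°cell = +1.25 V, n = 3.
Overall reaction: 3 Cu⁺(aq) + Cr(s) → 3 Cu(s) + Cr³⁺(aq); Q = [Cr³⁺]^1/[Cu⁺]^3.
From E = E° − (0.0592/n) log Q: log Q = (E° − E)·n/0.0592 = (+1.25 − (+1.219))·3/0.0592 = 1.5709.
So 3·log[Cu⁺] = 1·log(0.0096) − log Q = -2.0177 − (1.5709) = -3.5886; log[Cu⁺] = -3.5886 / 3 = -1.1962; [Cu⁺] = 10^(-1.1962) ≈ 0.064 M.

0.064 M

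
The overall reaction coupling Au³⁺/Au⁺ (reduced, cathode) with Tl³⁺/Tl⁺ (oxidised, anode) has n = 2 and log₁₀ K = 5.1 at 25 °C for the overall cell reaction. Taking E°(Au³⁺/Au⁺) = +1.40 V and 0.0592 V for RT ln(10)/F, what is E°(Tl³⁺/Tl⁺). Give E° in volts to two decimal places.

E°cell = (0.0592/n)·log K = (0.0592/2)(5.1) = +0.151 V.
Since Au³⁺/Au⁺ is the cathode and Tl³⁺/Tl⁺ the anode, E°cell = E°(Au³⁺/Au⁺) − E°(Tl³⁺/Tl⁺).
So E°(Tl³⁺/Tl⁺) = E°(Au³⁺/Au⁺) − E°cell = (+1.40) − (+0.151) = +1.25 V.

+1.25 V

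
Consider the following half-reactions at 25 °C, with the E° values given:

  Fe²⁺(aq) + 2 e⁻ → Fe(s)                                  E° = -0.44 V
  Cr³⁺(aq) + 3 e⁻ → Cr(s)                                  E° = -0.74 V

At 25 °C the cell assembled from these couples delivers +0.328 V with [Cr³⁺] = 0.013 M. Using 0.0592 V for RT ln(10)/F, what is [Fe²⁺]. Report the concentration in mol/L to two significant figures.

0.49 M

Fe²⁺/Fe is the cathode, Cr³⁺/Cr the anode: E°cell = +0.30 V, n = 6.
Overall reaction: 3 Fe²⁺(aq) + 2 Cr(s) → 3 Fe(s) + 2 Cr³⁺(aq); Q = [Cr³⁺]^2/[Fe²⁺]^3.
From E = E° − (0.0592/n) log Q: log Q = (E° − E)·n/0.0592 = (+0.30 − (+0.328))·6/0.0592 = -2.8378.
So 3·log[Fe²⁺] = 2·log(0.013) − log Q = -3.7721 − (-2.8378) = -0.9343; log[Fe²⁺] = -0.9343 / 3 = -0.3114; [Fe²⁺] = 10^(-0.3114) ≈ 0.49 M.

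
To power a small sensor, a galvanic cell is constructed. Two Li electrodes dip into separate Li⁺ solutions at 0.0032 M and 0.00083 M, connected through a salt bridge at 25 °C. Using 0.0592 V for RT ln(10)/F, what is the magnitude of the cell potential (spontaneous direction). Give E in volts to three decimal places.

For a concentration cell E°cell = 0. The 0.0032 M side is the cathode (reduction is favoured where [Li⁺] is higher).
With n = 1, E = −(0.0592/1) log([Li⁺]ₐₙ/[Li⁺]꜀ₐₜ) = −(0.0592/1) log(0.00083/0.0032) = −(0.0592/1)(-0.586) = +0.035 V.

+0.035 V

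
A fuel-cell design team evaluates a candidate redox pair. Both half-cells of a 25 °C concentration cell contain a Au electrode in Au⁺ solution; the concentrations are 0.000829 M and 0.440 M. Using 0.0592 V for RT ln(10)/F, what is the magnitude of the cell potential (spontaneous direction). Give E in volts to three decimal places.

+0.161 V

For a concentration cell E°cell = 0. The 0.440 M side is the cathode (reduction is favoured where [Au⁺] is higher).
With n = 1, E = −(0.0592/1) log([Au⁺]ₐₙ/[Au⁺]꜀ₐₜ) = −(0.0592/1) log(0.000829/0.44) = −(0.0592/1)(-2.725) = +0.161 V.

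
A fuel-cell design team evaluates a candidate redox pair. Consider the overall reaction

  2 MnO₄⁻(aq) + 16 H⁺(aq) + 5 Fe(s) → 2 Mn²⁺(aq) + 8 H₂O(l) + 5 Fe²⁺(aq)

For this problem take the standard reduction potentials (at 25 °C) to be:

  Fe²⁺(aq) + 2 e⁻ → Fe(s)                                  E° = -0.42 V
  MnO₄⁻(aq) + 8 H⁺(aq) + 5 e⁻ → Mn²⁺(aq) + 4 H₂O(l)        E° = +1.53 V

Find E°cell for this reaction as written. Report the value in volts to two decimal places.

The MnO₄⁻/Mn²⁺ couple has the higher reduction potential, so it is the cathode; Fe²⁺/Fe is oxidised at the anode.
E°cell = E°(cathode) − E°(anode) = (+1.53) − (-0.42) = +1.95 V.
Since E°cell > 0, the reaction is spontaneous under standard conditions.

+1.95 V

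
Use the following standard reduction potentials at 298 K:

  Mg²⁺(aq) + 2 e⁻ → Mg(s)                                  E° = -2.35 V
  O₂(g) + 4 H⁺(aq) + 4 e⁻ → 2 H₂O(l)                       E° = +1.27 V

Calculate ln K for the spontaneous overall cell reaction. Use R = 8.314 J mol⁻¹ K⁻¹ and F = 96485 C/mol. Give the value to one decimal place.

Cathode: O₂/H₂O; anode: Mg²⁺/Mg. E°cell = (+1.27) − (-2.35) = +3.62 V, with n = 4.
ΔG° = −nFE° = −RT ln K, so ln K = nFE°/(RT) = (4)(96485)(+3.62) / ((8.314)(298)) = 563.900.

563.9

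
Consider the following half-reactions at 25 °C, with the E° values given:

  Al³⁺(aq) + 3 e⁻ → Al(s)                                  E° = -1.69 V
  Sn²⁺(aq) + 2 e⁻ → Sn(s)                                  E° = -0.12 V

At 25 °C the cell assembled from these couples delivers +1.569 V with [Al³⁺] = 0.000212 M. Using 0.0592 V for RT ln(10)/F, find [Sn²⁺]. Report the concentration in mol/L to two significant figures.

Sn²⁺/Sn is the cathode, Al³⁺/Al the anode: E°cell = +1.57 V, n = 6.
Overall reaction: 3 Sn²⁺(aq) + 2 Al(s) → 3 Sn(s) + 2 Al³⁺(aq); Q = [Al³⁺]^2/[Sn²⁺]^3.
From E = E° − (0.0592/n) log Q: log Q = (E° − E)·n/0.0592 = (+1.57 − (+1.569))·6/0.0592 = 0.1014.
So 3·log[Sn²⁺] = 2·log(0.000212) − log Q = -7.3473 − (0.1014) = -7.4487; log[Sn²⁺] = -7.4487 / 3 = -2.4829; [Sn²⁺] = 10^(-2.4829) ≈ 0.0033 M.

0.0033 M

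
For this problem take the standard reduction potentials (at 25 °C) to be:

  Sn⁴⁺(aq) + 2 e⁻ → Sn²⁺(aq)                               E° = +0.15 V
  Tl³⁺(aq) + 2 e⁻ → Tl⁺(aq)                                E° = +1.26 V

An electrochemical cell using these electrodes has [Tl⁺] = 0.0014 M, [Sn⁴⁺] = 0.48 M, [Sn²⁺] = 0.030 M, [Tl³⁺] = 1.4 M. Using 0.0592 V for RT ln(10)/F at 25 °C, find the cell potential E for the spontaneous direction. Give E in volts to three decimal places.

Tl³⁺/Tl⁺ is the cathode (higher E°), Sn⁴⁺/Sn²⁺ the anode: E°cell = +1.26 − (+0.15) = +1.11 V, n = 2.
Overall: Tl³⁺(aq) + Sn²⁺(aq) → Tl⁺(aq) + Sn⁴⁺(aq)
Q = [Tl⁺]·[Sn⁴⁺] / ([Tl³⁺]·[Sn²⁺]); log Q = -1.796.
E = E° − (0.0592/n) log Q = +1.11 − (0.0592/2)(-1.796) = +1.163 V.

+1.163 V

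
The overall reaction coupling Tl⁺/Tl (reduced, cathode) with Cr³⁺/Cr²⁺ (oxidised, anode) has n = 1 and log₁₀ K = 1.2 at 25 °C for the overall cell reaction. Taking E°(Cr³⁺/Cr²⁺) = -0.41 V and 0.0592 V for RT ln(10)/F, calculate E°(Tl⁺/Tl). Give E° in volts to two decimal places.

E°cell = (0.0592/n)·log K = (0.0592/1)(1.2) = +0.071 V.
Since Tl⁺/Tl is the cathode and Cr³⁺/Cr²⁺ the anode, E°cell = E°(Tl⁺/Tl) − E°(Cr³⁺/Cr²⁺).
So E°(Tl⁺/Tl) = E°cell + E°(Cr³⁺/Cr²⁺) = +0.071 + (-0.41) = -0.34 V.

-0.34 V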